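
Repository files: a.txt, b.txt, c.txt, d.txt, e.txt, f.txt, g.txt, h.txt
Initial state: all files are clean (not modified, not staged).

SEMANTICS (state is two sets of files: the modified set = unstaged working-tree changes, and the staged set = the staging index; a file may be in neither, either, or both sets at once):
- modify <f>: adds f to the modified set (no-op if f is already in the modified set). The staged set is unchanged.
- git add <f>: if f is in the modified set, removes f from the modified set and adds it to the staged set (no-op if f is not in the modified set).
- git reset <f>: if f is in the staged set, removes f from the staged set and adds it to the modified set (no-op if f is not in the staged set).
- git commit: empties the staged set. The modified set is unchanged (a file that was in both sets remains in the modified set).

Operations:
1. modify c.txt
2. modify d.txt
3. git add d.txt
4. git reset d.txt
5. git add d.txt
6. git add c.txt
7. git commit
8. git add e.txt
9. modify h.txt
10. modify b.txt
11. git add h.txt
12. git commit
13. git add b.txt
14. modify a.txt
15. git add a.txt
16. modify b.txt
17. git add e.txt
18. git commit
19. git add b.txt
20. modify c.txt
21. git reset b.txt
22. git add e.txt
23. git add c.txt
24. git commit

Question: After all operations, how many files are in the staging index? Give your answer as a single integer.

Answer: 0

Derivation:
After op 1 (modify c.txt): modified={c.txt} staged={none}
After op 2 (modify d.txt): modified={c.txt, d.txt} staged={none}
After op 3 (git add d.txt): modified={c.txt} staged={d.txt}
After op 4 (git reset d.txt): modified={c.txt, d.txt} staged={none}
After op 5 (git add d.txt): modified={c.txt} staged={d.txt}
After op 6 (git add c.txt): modified={none} staged={c.txt, d.txt}
After op 7 (git commit): modified={none} staged={none}
After op 8 (git add e.txt): modified={none} staged={none}
After op 9 (modify h.txt): modified={h.txt} staged={none}
After op 10 (modify b.txt): modified={b.txt, h.txt} staged={none}
After op 11 (git add h.txt): modified={b.txt} staged={h.txt}
After op 12 (git commit): modified={b.txt} staged={none}
After op 13 (git add b.txt): modified={none} staged={b.txt}
After op 14 (modify a.txt): modified={a.txt} staged={b.txt}
After op 15 (git add a.txt): modified={none} staged={a.txt, b.txt}
After op 16 (modify b.txt): modified={b.txt} staged={a.txt, b.txt}
After op 17 (git add e.txt): modified={b.txt} staged={a.txt, b.txt}
After op 18 (git commit): modified={b.txt} staged={none}
After op 19 (git add b.txt): modified={none} staged={b.txt}
After op 20 (modify c.txt): modified={c.txt} staged={b.txt}
After op 21 (git reset b.txt): modified={b.txt, c.txt} staged={none}
After op 22 (git add e.txt): modified={b.txt, c.txt} staged={none}
After op 23 (git add c.txt): modified={b.txt} staged={c.txt}
After op 24 (git commit): modified={b.txt} staged={none}
Final staged set: {none} -> count=0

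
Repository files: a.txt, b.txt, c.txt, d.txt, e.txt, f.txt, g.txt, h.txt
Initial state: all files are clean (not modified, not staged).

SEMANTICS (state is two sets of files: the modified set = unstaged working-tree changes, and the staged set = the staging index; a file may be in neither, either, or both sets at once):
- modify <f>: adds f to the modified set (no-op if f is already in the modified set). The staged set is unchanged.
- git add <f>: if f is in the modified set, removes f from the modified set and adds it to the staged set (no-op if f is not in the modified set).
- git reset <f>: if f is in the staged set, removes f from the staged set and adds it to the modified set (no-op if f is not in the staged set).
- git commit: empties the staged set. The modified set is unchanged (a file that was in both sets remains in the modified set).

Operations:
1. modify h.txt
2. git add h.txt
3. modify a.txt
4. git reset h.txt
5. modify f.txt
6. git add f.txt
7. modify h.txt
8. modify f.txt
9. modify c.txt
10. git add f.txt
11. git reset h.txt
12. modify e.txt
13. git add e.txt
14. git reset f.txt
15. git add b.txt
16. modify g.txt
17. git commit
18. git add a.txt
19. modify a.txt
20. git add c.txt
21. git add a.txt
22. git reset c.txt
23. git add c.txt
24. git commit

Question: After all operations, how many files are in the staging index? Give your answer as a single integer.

Answer: 0

Derivation:
After op 1 (modify h.txt): modified={h.txt} staged={none}
After op 2 (git add h.txt): modified={none} staged={h.txt}
After op 3 (modify a.txt): modified={a.txt} staged={h.txt}
After op 4 (git reset h.txt): modified={a.txt, h.txt} staged={none}
After op 5 (modify f.txt): modified={a.txt, f.txt, h.txt} staged={none}
After op 6 (git add f.txt): modified={a.txt, h.txt} staged={f.txt}
After op 7 (modify h.txt): modified={a.txt, h.txt} staged={f.txt}
After op 8 (modify f.txt): modified={a.txt, f.txt, h.txt} staged={f.txt}
After op 9 (modify c.txt): modified={a.txt, c.txt, f.txt, h.txt} staged={f.txt}
After op 10 (git add f.txt): modified={a.txt, c.txt, h.txt} staged={f.txt}
After op 11 (git reset h.txt): modified={a.txt, c.txt, h.txt} staged={f.txt}
After op 12 (modify e.txt): modified={a.txt, c.txt, e.txt, h.txt} staged={f.txt}
After op 13 (git add e.txt): modified={a.txt, c.txt, h.txt} staged={e.txt, f.txt}
After op 14 (git reset f.txt): modified={a.txt, c.txt, f.txt, h.txt} staged={e.txt}
After op 15 (git add b.txt): modified={a.txt, c.txt, f.txt, h.txt} staged={e.txt}
After op 16 (modify g.txt): modified={a.txt, c.txt, f.txt, g.txt, h.txt} staged={e.txt}
After op 17 (git commit): modified={a.txt, c.txt, f.txt, g.txt, h.txt} staged={none}
After op 18 (git add a.txt): modified={c.txt, f.txt, g.txt, h.txt} staged={a.txt}
After op 19 (modify a.txt): modified={a.txt, c.txt, f.txt, g.txt, h.txt} staged={a.txt}
After op 20 (git add c.txt): modified={a.txt, f.txt, g.txt, h.txt} staged={a.txt, c.txt}
After op 21 (git add a.txt): modified={f.txt, g.txt, h.txt} staged={a.txt, c.txt}
After op 22 (git reset c.txt): modified={c.txt, f.txt, g.txt, h.txt} staged={a.txt}
After op 23 (git add c.txt): modified={f.txt, g.txt, h.txt} staged={a.txt, c.txt}
After op 24 (git commit): modified={f.txt, g.txt, h.txt} staged={none}
Final staged set: {none} -> count=0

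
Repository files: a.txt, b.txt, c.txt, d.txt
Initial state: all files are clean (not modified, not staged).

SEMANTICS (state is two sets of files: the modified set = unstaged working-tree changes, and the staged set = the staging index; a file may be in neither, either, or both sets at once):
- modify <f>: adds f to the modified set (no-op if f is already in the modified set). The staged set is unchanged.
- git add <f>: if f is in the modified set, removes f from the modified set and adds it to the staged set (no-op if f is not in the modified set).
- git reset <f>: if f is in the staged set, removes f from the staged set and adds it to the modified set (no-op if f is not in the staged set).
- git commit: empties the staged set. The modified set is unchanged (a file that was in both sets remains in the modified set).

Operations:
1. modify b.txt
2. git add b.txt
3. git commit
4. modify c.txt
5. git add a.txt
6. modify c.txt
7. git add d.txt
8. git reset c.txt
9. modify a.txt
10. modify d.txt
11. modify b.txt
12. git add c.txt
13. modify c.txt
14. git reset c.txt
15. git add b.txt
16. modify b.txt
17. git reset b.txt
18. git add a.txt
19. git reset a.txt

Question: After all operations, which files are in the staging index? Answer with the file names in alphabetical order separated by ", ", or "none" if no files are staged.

After op 1 (modify b.txt): modified={b.txt} staged={none}
After op 2 (git add b.txt): modified={none} staged={b.txt}
After op 3 (git commit): modified={none} staged={none}
After op 4 (modify c.txt): modified={c.txt} staged={none}
After op 5 (git add a.txt): modified={c.txt} staged={none}
After op 6 (modify c.txt): modified={c.txt} staged={none}
After op 7 (git add d.txt): modified={c.txt} staged={none}
After op 8 (git reset c.txt): modified={c.txt} staged={none}
After op 9 (modify a.txt): modified={a.txt, c.txt} staged={none}
After op 10 (modify d.txt): modified={a.txt, c.txt, d.txt} staged={none}
After op 11 (modify b.txt): modified={a.txt, b.txt, c.txt, d.txt} staged={none}
After op 12 (git add c.txt): modified={a.txt, b.txt, d.txt} staged={c.txt}
After op 13 (modify c.txt): modified={a.txt, b.txt, c.txt, d.txt} staged={c.txt}
After op 14 (git reset c.txt): modified={a.txt, b.txt, c.txt, d.txt} staged={none}
After op 15 (git add b.txt): modified={a.txt, c.txt, d.txt} staged={b.txt}
After op 16 (modify b.txt): modified={a.txt, b.txt, c.txt, d.txt} staged={b.txt}
After op 17 (git reset b.txt): modified={a.txt, b.txt, c.txt, d.txt} staged={none}
After op 18 (git add a.txt): modified={b.txt, c.txt, d.txt} staged={a.txt}
After op 19 (git reset a.txt): modified={a.txt, b.txt, c.txt, d.txt} staged={none}

Answer: none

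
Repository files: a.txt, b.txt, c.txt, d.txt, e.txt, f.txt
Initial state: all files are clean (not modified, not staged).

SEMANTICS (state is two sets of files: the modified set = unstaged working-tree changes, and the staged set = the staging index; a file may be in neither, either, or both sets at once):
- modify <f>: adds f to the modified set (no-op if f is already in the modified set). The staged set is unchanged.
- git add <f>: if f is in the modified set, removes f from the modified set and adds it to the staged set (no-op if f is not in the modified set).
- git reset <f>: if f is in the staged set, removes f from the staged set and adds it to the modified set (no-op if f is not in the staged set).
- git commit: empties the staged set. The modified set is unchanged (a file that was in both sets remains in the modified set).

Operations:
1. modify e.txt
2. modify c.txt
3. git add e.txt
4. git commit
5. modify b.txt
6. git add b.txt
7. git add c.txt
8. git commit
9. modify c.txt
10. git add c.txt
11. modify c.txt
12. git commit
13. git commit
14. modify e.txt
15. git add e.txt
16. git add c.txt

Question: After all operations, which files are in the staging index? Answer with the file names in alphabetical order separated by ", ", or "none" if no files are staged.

After op 1 (modify e.txt): modified={e.txt} staged={none}
After op 2 (modify c.txt): modified={c.txt, e.txt} staged={none}
After op 3 (git add e.txt): modified={c.txt} staged={e.txt}
After op 4 (git commit): modified={c.txt} staged={none}
After op 5 (modify b.txt): modified={b.txt, c.txt} staged={none}
After op 6 (git add b.txt): modified={c.txt} staged={b.txt}
After op 7 (git add c.txt): modified={none} staged={b.txt, c.txt}
After op 8 (git commit): modified={none} staged={none}
After op 9 (modify c.txt): modified={c.txt} staged={none}
After op 10 (git add c.txt): modified={none} staged={c.txt}
After op 11 (modify c.txt): modified={c.txt} staged={c.txt}
After op 12 (git commit): modified={c.txt} staged={none}
After op 13 (git commit): modified={c.txt} staged={none}
After op 14 (modify e.txt): modified={c.txt, e.txt} staged={none}
After op 15 (git add e.txt): modified={c.txt} staged={e.txt}
After op 16 (git add c.txt): modified={none} staged={c.txt, e.txt}

Answer: c.txt, e.txt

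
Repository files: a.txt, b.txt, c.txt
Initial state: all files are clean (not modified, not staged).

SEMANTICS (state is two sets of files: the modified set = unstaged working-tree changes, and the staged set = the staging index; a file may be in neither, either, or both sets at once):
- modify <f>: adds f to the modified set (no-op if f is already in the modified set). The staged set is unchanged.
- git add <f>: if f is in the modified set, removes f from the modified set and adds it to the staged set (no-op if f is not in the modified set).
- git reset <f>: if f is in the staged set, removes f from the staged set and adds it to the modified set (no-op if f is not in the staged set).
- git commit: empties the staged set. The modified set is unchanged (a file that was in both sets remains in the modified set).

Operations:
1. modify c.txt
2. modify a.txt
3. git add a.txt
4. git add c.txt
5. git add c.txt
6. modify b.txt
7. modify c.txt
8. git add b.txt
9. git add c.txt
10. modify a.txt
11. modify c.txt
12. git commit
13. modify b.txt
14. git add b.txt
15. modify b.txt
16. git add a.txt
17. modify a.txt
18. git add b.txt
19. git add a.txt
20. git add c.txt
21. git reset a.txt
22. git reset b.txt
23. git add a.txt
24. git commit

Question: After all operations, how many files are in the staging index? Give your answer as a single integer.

Answer: 0

Derivation:
After op 1 (modify c.txt): modified={c.txt} staged={none}
After op 2 (modify a.txt): modified={a.txt, c.txt} staged={none}
After op 3 (git add a.txt): modified={c.txt} staged={a.txt}
After op 4 (git add c.txt): modified={none} staged={a.txt, c.txt}
After op 5 (git add c.txt): modified={none} staged={a.txt, c.txt}
After op 6 (modify b.txt): modified={b.txt} staged={a.txt, c.txt}
After op 7 (modify c.txt): modified={b.txt, c.txt} staged={a.txt, c.txt}
After op 8 (git add b.txt): modified={c.txt} staged={a.txt, b.txt, c.txt}
After op 9 (git add c.txt): modified={none} staged={a.txt, b.txt, c.txt}
After op 10 (modify a.txt): modified={a.txt} staged={a.txt, b.txt, c.txt}
After op 11 (modify c.txt): modified={a.txt, c.txt} staged={a.txt, b.txt, c.txt}
After op 12 (git commit): modified={a.txt, c.txt} staged={none}
After op 13 (modify b.txt): modified={a.txt, b.txt, c.txt} staged={none}
After op 14 (git add b.txt): modified={a.txt, c.txt} staged={b.txt}
After op 15 (modify b.txt): modified={a.txt, b.txt, c.txt} staged={b.txt}
After op 16 (git add a.txt): modified={b.txt, c.txt} staged={a.txt, b.txt}
After op 17 (modify a.txt): modified={a.txt, b.txt, c.txt} staged={a.txt, b.txt}
After op 18 (git add b.txt): modified={a.txt, c.txt} staged={a.txt, b.txt}
After op 19 (git add a.txt): modified={c.txt} staged={a.txt, b.txt}
After op 20 (git add c.txt): modified={none} staged={a.txt, b.txt, c.txt}
After op 21 (git reset a.txt): modified={a.txt} staged={b.txt, c.txt}
After op 22 (git reset b.txt): modified={a.txt, b.txt} staged={c.txt}
After op 23 (git add a.txt): modified={b.txt} staged={a.txt, c.txt}
After op 24 (git commit): modified={b.txt} staged={none}
Final staged set: {none} -> count=0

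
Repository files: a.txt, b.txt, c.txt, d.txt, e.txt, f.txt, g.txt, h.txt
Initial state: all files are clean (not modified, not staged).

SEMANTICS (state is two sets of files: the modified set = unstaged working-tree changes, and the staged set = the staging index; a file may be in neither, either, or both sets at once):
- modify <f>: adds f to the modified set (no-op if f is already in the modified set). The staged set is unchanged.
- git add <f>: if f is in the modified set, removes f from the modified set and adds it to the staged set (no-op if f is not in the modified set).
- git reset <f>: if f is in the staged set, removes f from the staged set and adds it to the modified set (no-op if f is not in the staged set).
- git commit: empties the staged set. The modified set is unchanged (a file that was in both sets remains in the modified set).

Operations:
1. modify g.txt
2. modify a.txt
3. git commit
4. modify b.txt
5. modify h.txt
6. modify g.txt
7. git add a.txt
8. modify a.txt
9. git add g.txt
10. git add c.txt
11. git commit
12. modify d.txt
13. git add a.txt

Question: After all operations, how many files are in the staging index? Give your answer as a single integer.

After op 1 (modify g.txt): modified={g.txt} staged={none}
After op 2 (modify a.txt): modified={a.txt, g.txt} staged={none}
After op 3 (git commit): modified={a.txt, g.txt} staged={none}
After op 4 (modify b.txt): modified={a.txt, b.txt, g.txt} staged={none}
After op 5 (modify h.txt): modified={a.txt, b.txt, g.txt, h.txt} staged={none}
After op 6 (modify g.txt): modified={a.txt, b.txt, g.txt, h.txt} staged={none}
After op 7 (git add a.txt): modified={b.txt, g.txt, h.txt} staged={a.txt}
After op 8 (modify a.txt): modified={a.txt, b.txt, g.txt, h.txt} staged={a.txt}
After op 9 (git add g.txt): modified={a.txt, b.txt, h.txt} staged={a.txt, g.txt}
After op 10 (git add c.txt): modified={a.txt, b.txt, h.txt} staged={a.txt, g.txt}
After op 11 (git commit): modified={a.txt, b.txt, h.txt} staged={none}
After op 12 (modify d.txt): modified={a.txt, b.txt, d.txt, h.txt} staged={none}
After op 13 (git add a.txt): modified={b.txt, d.txt, h.txt} staged={a.txt}
Final staged set: {a.txt} -> count=1

Answer: 1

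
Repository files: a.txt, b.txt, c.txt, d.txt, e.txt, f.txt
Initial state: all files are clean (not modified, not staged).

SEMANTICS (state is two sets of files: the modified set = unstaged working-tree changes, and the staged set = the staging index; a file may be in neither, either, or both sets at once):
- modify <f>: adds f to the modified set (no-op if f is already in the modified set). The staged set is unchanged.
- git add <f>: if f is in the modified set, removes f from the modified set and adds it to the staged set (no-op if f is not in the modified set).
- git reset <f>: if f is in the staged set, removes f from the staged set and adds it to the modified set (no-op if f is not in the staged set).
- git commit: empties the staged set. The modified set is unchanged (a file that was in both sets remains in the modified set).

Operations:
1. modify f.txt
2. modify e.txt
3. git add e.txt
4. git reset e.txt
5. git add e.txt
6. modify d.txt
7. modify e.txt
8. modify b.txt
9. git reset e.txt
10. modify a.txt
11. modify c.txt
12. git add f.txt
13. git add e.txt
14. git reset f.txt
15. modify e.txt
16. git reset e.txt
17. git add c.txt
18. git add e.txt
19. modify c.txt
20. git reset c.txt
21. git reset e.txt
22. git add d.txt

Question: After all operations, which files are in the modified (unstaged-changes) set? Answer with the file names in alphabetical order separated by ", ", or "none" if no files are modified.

After op 1 (modify f.txt): modified={f.txt} staged={none}
After op 2 (modify e.txt): modified={e.txt, f.txt} staged={none}
After op 3 (git add e.txt): modified={f.txt} staged={e.txt}
After op 4 (git reset e.txt): modified={e.txt, f.txt} staged={none}
After op 5 (git add e.txt): modified={f.txt} staged={e.txt}
After op 6 (modify d.txt): modified={d.txt, f.txt} staged={e.txt}
After op 7 (modify e.txt): modified={d.txt, e.txt, f.txt} staged={e.txt}
After op 8 (modify b.txt): modified={b.txt, d.txt, e.txt, f.txt} staged={e.txt}
After op 9 (git reset e.txt): modified={b.txt, d.txt, e.txt, f.txt} staged={none}
After op 10 (modify a.txt): modified={a.txt, b.txt, d.txt, e.txt, f.txt} staged={none}
After op 11 (modify c.txt): modified={a.txt, b.txt, c.txt, d.txt, e.txt, f.txt} staged={none}
After op 12 (git add f.txt): modified={a.txt, b.txt, c.txt, d.txt, e.txt} staged={f.txt}
After op 13 (git add e.txt): modified={a.txt, b.txt, c.txt, d.txt} staged={e.txt, f.txt}
After op 14 (git reset f.txt): modified={a.txt, b.txt, c.txt, d.txt, f.txt} staged={e.txt}
After op 15 (modify e.txt): modified={a.txt, b.txt, c.txt, d.txt, e.txt, f.txt} staged={e.txt}
After op 16 (git reset e.txt): modified={a.txt, b.txt, c.txt, d.txt, e.txt, f.txt} staged={none}
After op 17 (git add c.txt): modified={a.txt, b.txt, d.txt, e.txt, f.txt} staged={c.txt}
After op 18 (git add e.txt): modified={a.txt, b.txt, d.txt, f.txt} staged={c.txt, e.txt}
After op 19 (modify c.txt): modified={a.txt, b.txt, c.txt, d.txt, f.txt} staged={c.txt, e.txt}
After op 20 (git reset c.txt): modified={a.txt, b.txt, c.txt, d.txt, f.txt} staged={e.txt}
After op 21 (git reset e.txt): modified={a.txt, b.txt, c.txt, d.txt, e.txt, f.txt} staged={none}
After op 22 (git add d.txt): modified={a.txt, b.txt, c.txt, e.txt, f.txt} staged={d.txt}

Answer: a.txt, b.txt, c.txt, e.txt, f.txt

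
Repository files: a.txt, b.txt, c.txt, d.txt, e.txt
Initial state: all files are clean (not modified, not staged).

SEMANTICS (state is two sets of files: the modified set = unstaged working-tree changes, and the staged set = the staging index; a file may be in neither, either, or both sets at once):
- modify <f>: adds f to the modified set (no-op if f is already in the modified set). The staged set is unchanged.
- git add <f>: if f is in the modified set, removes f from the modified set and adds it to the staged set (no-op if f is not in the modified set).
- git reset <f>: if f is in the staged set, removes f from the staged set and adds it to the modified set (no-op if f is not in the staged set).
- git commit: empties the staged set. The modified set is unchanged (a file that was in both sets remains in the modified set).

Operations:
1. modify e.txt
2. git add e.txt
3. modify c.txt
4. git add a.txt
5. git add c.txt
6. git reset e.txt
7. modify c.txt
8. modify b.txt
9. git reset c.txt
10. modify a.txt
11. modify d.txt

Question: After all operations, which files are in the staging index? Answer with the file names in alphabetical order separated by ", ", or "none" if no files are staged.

Answer: none

Derivation:
After op 1 (modify e.txt): modified={e.txt} staged={none}
After op 2 (git add e.txt): modified={none} staged={e.txt}
After op 3 (modify c.txt): modified={c.txt} staged={e.txt}
After op 4 (git add a.txt): modified={c.txt} staged={e.txt}
After op 5 (git add c.txt): modified={none} staged={c.txt, e.txt}
After op 6 (git reset e.txt): modified={e.txt} staged={c.txt}
After op 7 (modify c.txt): modified={c.txt, e.txt} staged={c.txt}
After op 8 (modify b.txt): modified={b.txt, c.txt, e.txt} staged={c.txt}
After op 9 (git reset c.txt): modified={b.txt, c.txt, e.txt} staged={none}
After op 10 (modify a.txt): modified={a.txt, b.txt, c.txt, e.txt} staged={none}
After op 11 (modify d.txt): modified={a.txt, b.txt, c.txt, d.txt, e.txt} staged={none}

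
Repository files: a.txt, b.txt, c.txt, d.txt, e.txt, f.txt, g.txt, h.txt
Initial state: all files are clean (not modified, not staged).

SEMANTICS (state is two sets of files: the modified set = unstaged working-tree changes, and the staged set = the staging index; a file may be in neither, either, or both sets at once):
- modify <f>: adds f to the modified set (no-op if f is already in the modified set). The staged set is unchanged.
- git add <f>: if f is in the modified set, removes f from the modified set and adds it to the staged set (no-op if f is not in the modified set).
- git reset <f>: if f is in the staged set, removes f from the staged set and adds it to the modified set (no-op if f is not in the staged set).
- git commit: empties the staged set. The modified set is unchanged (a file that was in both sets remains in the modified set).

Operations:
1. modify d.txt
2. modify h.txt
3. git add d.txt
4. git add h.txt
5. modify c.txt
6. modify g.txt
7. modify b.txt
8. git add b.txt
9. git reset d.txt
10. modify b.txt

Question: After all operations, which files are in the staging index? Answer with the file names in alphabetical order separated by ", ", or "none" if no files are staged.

After op 1 (modify d.txt): modified={d.txt} staged={none}
After op 2 (modify h.txt): modified={d.txt, h.txt} staged={none}
After op 3 (git add d.txt): modified={h.txt} staged={d.txt}
After op 4 (git add h.txt): modified={none} staged={d.txt, h.txt}
After op 5 (modify c.txt): modified={c.txt} staged={d.txt, h.txt}
After op 6 (modify g.txt): modified={c.txt, g.txt} staged={d.txt, h.txt}
After op 7 (modify b.txt): modified={b.txt, c.txt, g.txt} staged={d.txt, h.txt}
After op 8 (git add b.txt): modified={c.txt, g.txt} staged={b.txt, d.txt, h.txt}
After op 9 (git reset d.txt): modified={c.txt, d.txt, g.txt} staged={b.txt, h.txt}
After op 10 (modify b.txt): modified={b.txt, c.txt, d.txt, g.txt} staged={b.txt, h.txt}

Answer: b.txt, h.txt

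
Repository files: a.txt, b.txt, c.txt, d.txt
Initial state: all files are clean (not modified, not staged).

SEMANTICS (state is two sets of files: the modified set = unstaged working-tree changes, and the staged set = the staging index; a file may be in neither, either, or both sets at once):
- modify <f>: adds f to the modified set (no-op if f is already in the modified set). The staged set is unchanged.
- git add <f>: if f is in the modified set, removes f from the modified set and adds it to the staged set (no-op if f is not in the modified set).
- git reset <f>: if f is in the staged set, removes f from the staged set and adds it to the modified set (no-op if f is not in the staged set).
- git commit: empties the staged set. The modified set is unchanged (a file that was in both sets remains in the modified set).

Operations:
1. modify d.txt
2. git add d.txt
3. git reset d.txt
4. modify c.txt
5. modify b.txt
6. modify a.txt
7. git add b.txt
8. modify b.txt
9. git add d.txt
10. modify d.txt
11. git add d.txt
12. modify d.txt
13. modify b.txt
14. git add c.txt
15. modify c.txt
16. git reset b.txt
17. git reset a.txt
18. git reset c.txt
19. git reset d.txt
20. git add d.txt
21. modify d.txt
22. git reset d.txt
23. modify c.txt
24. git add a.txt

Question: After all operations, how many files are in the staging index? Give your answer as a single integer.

After op 1 (modify d.txt): modified={d.txt} staged={none}
After op 2 (git add d.txt): modified={none} staged={d.txt}
After op 3 (git reset d.txt): modified={d.txt} staged={none}
After op 4 (modify c.txt): modified={c.txt, d.txt} staged={none}
After op 5 (modify b.txt): modified={b.txt, c.txt, d.txt} staged={none}
After op 6 (modify a.txt): modified={a.txt, b.txt, c.txt, d.txt} staged={none}
After op 7 (git add b.txt): modified={a.txt, c.txt, d.txt} staged={b.txt}
After op 8 (modify b.txt): modified={a.txt, b.txt, c.txt, d.txt} staged={b.txt}
After op 9 (git add d.txt): modified={a.txt, b.txt, c.txt} staged={b.txt, d.txt}
After op 10 (modify d.txt): modified={a.txt, b.txt, c.txt, d.txt} staged={b.txt, d.txt}
After op 11 (git add d.txt): modified={a.txt, b.txt, c.txt} staged={b.txt, d.txt}
After op 12 (modify d.txt): modified={a.txt, b.txt, c.txt, d.txt} staged={b.txt, d.txt}
After op 13 (modify b.txt): modified={a.txt, b.txt, c.txt, d.txt} staged={b.txt, d.txt}
After op 14 (git add c.txt): modified={a.txt, b.txt, d.txt} staged={b.txt, c.txt, d.txt}
After op 15 (modify c.txt): modified={a.txt, b.txt, c.txt, d.txt} staged={b.txt, c.txt, d.txt}
After op 16 (git reset b.txt): modified={a.txt, b.txt, c.txt, d.txt} staged={c.txt, d.txt}
After op 17 (git reset a.txt): modified={a.txt, b.txt, c.txt, d.txt} staged={c.txt, d.txt}
After op 18 (git reset c.txt): modified={a.txt, b.txt, c.txt, d.txt} staged={d.txt}
After op 19 (git reset d.txt): modified={a.txt, b.txt, c.txt, d.txt} staged={none}
After op 20 (git add d.txt): modified={a.txt, b.txt, c.txt} staged={d.txt}
After op 21 (modify d.txt): modified={a.txt, b.txt, c.txt, d.txt} staged={d.txt}
After op 22 (git reset d.txt): modified={a.txt, b.txt, c.txt, d.txt} staged={none}
After op 23 (modify c.txt): modified={a.txt, b.txt, c.txt, d.txt} staged={none}
After op 24 (git add a.txt): modified={b.txt, c.txt, d.txt} staged={a.txt}
Final staged set: {a.txt} -> count=1

Answer: 1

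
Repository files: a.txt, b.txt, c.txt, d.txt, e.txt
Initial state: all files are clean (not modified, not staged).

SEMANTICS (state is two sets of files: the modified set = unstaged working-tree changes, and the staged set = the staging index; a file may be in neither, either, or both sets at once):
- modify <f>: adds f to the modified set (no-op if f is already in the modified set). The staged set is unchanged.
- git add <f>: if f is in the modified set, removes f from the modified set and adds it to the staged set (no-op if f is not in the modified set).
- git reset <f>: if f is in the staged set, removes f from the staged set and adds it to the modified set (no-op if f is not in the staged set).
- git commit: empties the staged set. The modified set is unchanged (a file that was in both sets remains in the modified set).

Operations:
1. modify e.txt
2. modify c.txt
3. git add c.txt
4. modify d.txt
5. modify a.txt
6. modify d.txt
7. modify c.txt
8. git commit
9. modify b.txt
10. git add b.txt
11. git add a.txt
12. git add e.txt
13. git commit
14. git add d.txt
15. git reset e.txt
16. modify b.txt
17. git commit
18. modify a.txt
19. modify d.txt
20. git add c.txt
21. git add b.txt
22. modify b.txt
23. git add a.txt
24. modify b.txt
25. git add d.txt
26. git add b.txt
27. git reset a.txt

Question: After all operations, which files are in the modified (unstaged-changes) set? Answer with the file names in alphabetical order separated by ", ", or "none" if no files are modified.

Answer: a.txt

Derivation:
After op 1 (modify e.txt): modified={e.txt} staged={none}
After op 2 (modify c.txt): modified={c.txt, e.txt} staged={none}
After op 3 (git add c.txt): modified={e.txt} staged={c.txt}
After op 4 (modify d.txt): modified={d.txt, e.txt} staged={c.txt}
After op 5 (modify a.txt): modified={a.txt, d.txt, e.txt} staged={c.txt}
After op 6 (modify d.txt): modified={a.txt, d.txt, e.txt} staged={c.txt}
After op 7 (modify c.txt): modified={a.txt, c.txt, d.txt, e.txt} staged={c.txt}
After op 8 (git commit): modified={a.txt, c.txt, d.txt, e.txt} staged={none}
After op 9 (modify b.txt): modified={a.txt, b.txt, c.txt, d.txt, e.txt} staged={none}
After op 10 (git add b.txt): modified={a.txt, c.txt, d.txt, e.txt} staged={b.txt}
After op 11 (git add a.txt): modified={c.txt, d.txt, e.txt} staged={a.txt, b.txt}
After op 12 (git add e.txt): modified={c.txt, d.txt} staged={a.txt, b.txt, e.txt}
After op 13 (git commit): modified={c.txt, d.txt} staged={none}
After op 14 (git add d.txt): modified={c.txt} staged={d.txt}
After op 15 (git reset e.txt): modified={c.txt} staged={d.txt}
After op 16 (modify b.txt): modified={b.txt, c.txt} staged={d.txt}
After op 17 (git commit): modified={b.txt, c.txt} staged={none}
After op 18 (modify a.txt): modified={a.txt, b.txt, c.txt} staged={none}
After op 19 (modify d.txt): modified={a.txt, b.txt, c.txt, d.txt} staged={none}
After op 20 (git add c.txt): modified={a.txt, b.txt, d.txt} staged={c.txt}
After op 21 (git add b.txt): modified={a.txt, d.txt} staged={b.txt, c.txt}
After op 22 (modify b.txt): modified={a.txt, b.txt, d.txt} staged={b.txt, c.txt}
After op 23 (git add a.txt): modified={b.txt, d.txt} staged={a.txt, b.txt, c.txt}
After op 24 (modify b.txt): modified={b.txt, d.txt} staged={a.txt, b.txt, c.txt}
After op 25 (git add d.txt): modified={b.txt} staged={a.txt, b.txt, c.txt, d.txt}
After op 26 (git add b.txt): modified={none} staged={a.txt, b.txt, c.txt, d.txt}
After op 27 (git reset a.txt): modified={a.txt} staged={b.txt, c.txt, d.txt}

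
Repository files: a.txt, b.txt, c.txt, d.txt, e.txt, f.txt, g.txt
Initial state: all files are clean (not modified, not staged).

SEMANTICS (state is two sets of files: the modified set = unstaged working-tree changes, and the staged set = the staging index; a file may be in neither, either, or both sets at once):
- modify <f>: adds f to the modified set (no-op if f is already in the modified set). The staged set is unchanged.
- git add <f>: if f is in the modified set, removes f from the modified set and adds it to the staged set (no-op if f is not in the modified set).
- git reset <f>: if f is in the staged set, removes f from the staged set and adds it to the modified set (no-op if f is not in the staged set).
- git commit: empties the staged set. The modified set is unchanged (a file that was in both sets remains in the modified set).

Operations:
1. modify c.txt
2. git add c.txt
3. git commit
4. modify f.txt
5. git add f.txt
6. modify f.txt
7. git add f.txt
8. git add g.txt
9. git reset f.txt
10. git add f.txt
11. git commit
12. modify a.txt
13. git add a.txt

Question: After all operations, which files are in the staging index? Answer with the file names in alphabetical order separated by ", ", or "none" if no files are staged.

After op 1 (modify c.txt): modified={c.txt} staged={none}
After op 2 (git add c.txt): modified={none} staged={c.txt}
After op 3 (git commit): modified={none} staged={none}
After op 4 (modify f.txt): modified={f.txt} staged={none}
After op 5 (git add f.txt): modified={none} staged={f.txt}
After op 6 (modify f.txt): modified={f.txt} staged={f.txt}
After op 7 (git add f.txt): modified={none} staged={f.txt}
After op 8 (git add g.txt): modified={none} staged={f.txt}
After op 9 (git reset f.txt): modified={f.txt} staged={none}
After op 10 (git add f.txt): modified={none} staged={f.txt}
After op 11 (git commit): modified={none} staged={none}
After op 12 (modify a.txt): modified={a.txt} staged={none}
After op 13 (git add a.txt): modified={none} staged={a.txt}

Answer: a.txt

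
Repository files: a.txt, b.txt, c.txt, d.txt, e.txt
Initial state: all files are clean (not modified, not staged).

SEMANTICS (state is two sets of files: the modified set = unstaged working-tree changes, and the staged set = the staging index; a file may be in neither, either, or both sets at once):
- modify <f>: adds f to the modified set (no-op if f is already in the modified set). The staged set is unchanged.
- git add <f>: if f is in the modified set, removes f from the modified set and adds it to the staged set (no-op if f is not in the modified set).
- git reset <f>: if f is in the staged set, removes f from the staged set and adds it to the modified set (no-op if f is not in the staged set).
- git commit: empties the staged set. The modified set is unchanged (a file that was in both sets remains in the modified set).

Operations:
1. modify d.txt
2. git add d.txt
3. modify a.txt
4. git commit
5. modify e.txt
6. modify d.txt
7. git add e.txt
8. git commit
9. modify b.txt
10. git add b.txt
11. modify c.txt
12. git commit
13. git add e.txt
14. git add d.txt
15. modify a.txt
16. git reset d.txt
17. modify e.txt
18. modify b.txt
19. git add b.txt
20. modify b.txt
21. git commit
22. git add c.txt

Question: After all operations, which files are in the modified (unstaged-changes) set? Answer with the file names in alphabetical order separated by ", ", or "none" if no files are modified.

After op 1 (modify d.txt): modified={d.txt} staged={none}
After op 2 (git add d.txt): modified={none} staged={d.txt}
After op 3 (modify a.txt): modified={a.txt} staged={d.txt}
After op 4 (git commit): modified={a.txt} staged={none}
After op 5 (modify e.txt): modified={a.txt, e.txt} staged={none}
After op 6 (modify d.txt): modified={a.txt, d.txt, e.txt} staged={none}
After op 7 (git add e.txt): modified={a.txt, d.txt} staged={e.txt}
After op 8 (git commit): modified={a.txt, d.txt} staged={none}
After op 9 (modify b.txt): modified={a.txt, b.txt, d.txt} staged={none}
After op 10 (git add b.txt): modified={a.txt, d.txt} staged={b.txt}
After op 11 (modify c.txt): modified={a.txt, c.txt, d.txt} staged={b.txt}
After op 12 (git commit): modified={a.txt, c.txt, d.txt} staged={none}
After op 13 (git add e.txt): modified={a.txt, c.txt, d.txt} staged={none}
After op 14 (git add d.txt): modified={a.txt, c.txt} staged={d.txt}
After op 15 (modify a.txt): modified={a.txt, c.txt} staged={d.txt}
After op 16 (git reset d.txt): modified={a.txt, c.txt, d.txt} staged={none}
After op 17 (modify e.txt): modified={a.txt, c.txt, d.txt, e.txt} staged={none}
After op 18 (modify b.txt): modified={a.txt, b.txt, c.txt, d.txt, e.txt} staged={none}
After op 19 (git add b.txt): modified={a.txt, c.txt, d.txt, e.txt} staged={b.txt}
After op 20 (modify b.txt): modified={a.txt, b.txt, c.txt, d.txt, e.txt} staged={b.txt}
After op 21 (git commit): modified={a.txt, b.txt, c.txt, d.txt, e.txt} staged={none}
After op 22 (git add c.txt): modified={a.txt, b.txt, d.txt, e.txt} staged={c.txt}

Answer: a.txt, b.txt, d.txt, e.txt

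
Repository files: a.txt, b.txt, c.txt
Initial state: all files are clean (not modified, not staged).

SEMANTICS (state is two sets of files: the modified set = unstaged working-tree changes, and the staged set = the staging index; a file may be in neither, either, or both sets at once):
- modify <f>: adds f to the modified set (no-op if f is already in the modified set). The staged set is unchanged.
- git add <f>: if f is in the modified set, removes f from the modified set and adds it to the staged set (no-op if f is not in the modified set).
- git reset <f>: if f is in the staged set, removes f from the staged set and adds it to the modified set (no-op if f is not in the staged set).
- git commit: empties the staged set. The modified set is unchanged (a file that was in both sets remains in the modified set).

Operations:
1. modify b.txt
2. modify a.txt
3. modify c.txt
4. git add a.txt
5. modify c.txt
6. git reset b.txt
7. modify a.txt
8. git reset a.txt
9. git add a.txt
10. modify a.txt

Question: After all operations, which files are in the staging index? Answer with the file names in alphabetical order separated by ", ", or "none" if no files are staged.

Answer: a.txt

Derivation:
After op 1 (modify b.txt): modified={b.txt} staged={none}
After op 2 (modify a.txt): modified={a.txt, b.txt} staged={none}
After op 3 (modify c.txt): modified={a.txt, b.txt, c.txt} staged={none}
After op 4 (git add a.txt): modified={b.txt, c.txt} staged={a.txt}
After op 5 (modify c.txt): modified={b.txt, c.txt} staged={a.txt}
After op 6 (git reset b.txt): modified={b.txt, c.txt} staged={a.txt}
After op 7 (modify a.txt): modified={a.txt, b.txt, c.txt} staged={a.txt}
After op 8 (git reset a.txt): modified={a.txt, b.txt, c.txt} staged={none}
After op 9 (git add a.txt): modified={b.txt, c.txt} staged={a.txt}
After op 10 (modify a.txt): modified={a.txt, b.txt, c.txt} staged={a.txt}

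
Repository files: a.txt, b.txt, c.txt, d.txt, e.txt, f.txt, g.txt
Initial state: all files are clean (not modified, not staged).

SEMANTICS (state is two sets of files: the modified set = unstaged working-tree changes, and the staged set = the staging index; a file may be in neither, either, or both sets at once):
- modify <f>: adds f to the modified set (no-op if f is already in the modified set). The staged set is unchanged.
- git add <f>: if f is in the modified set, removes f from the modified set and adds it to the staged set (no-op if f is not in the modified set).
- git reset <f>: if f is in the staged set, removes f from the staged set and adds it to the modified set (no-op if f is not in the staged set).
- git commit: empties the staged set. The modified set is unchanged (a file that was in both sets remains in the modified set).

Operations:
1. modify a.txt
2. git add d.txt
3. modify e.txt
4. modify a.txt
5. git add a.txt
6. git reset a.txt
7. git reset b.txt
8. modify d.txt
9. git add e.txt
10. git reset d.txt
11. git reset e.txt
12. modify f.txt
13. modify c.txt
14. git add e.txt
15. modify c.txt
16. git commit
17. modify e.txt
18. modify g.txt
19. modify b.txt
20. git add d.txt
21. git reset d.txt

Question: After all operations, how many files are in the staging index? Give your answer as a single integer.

After op 1 (modify a.txt): modified={a.txt} staged={none}
After op 2 (git add d.txt): modified={a.txt} staged={none}
After op 3 (modify e.txt): modified={a.txt, e.txt} staged={none}
After op 4 (modify a.txt): modified={a.txt, e.txt} staged={none}
After op 5 (git add a.txt): modified={e.txt} staged={a.txt}
After op 6 (git reset a.txt): modified={a.txt, e.txt} staged={none}
After op 7 (git reset b.txt): modified={a.txt, e.txt} staged={none}
After op 8 (modify d.txt): modified={a.txt, d.txt, e.txt} staged={none}
After op 9 (git add e.txt): modified={a.txt, d.txt} staged={e.txt}
After op 10 (git reset d.txt): modified={a.txt, d.txt} staged={e.txt}
After op 11 (git reset e.txt): modified={a.txt, d.txt, e.txt} staged={none}
After op 12 (modify f.txt): modified={a.txt, d.txt, e.txt, f.txt} staged={none}
After op 13 (modify c.txt): modified={a.txt, c.txt, d.txt, e.txt, f.txt} staged={none}
After op 14 (git add e.txt): modified={a.txt, c.txt, d.txt, f.txt} staged={e.txt}
After op 15 (modify c.txt): modified={a.txt, c.txt, d.txt, f.txt} staged={e.txt}
After op 16 (git commit): modified={a.txt, c.txt, d.txt, f.txt} staged={none}
After op 17 (modify e.txt): modified={a.txt, c.txt, d.txt, e.txt, f.txt} staged={none}
After op 18 (modify g.txt): modified={a.txt, c.txt, d.txt, e.txt, f.txt, g.txt} staged={none}
After op 19 (modify b.txt): modified={a.txt, b.txt, c.txt, d.txt, e.txt, f.txt, g.txt} staged={none}
After op 20 (git add d.txt): modified={a.txt, b.txt, c.txt, e.txt, f.txt, g.txt} staged={d.txt}
After op 21 (git reset d.txt): modified={a.txt, b.txt, c.txt, d.txt, e.txt, f.txt, g.txt} staged={none}
Final staged set: {none} -> count=0

Answer: 0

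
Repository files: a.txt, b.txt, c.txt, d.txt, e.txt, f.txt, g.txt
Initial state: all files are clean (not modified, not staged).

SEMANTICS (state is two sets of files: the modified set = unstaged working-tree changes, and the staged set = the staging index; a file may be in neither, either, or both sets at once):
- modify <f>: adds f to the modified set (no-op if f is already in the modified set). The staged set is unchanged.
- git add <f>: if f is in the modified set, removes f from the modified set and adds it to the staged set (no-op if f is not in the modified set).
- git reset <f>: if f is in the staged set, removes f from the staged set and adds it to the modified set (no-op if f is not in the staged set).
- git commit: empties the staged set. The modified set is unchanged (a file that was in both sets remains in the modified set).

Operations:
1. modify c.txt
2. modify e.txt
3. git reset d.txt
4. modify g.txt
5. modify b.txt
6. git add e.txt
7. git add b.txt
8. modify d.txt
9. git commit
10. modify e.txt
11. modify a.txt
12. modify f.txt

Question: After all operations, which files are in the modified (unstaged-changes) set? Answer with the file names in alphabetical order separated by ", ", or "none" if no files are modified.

Answer: a.txt, c.txt, d.txt, e.txt, f.txt, g.txt

Derivation:
After op 1 (modify c.txt): modified={c.txt} staged={none}
After op 2 (modify e.txt): modified={c.txt, e.txt} staged={none}
After op 3 (git reset d.txt): modified={c.txt, e.txt} staged={none}
After op 4 (modify g.txt): modified={c.txt, e.txt, g.txt} staged={none}
After op 5 (modify b.txt): modified={b.txt, c.txt, e.txt, g.txt} staged={none}
After op 6 (git add e.txt): modified={b.txt, c.txt, g.txt} staged={e.txt}
After op 7 (git add b.txt): modified={c.txt, g.txt} staged={b.txt, e.txt}
After op 8 (modify d.txt): modified={c.txt, d.txt, g.txt} staged={b.txt, e.txt}
After op 9 (git commit): modified={c.txt, d.txt, g.txt} staged={none}
After op 10 (modify e.txt): modified={c.txt, d.txt, e.txt, g.txt} staged={none}
After op 11 (modify a.txt): modified={a.txt, c.txt, d.txt, e.txt, g.txt} staged={none}
After op 12 (modify f.txt): modified={a.txt, c.txt, d.txt, e.txt, f.txt, g.txt} staged={none}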